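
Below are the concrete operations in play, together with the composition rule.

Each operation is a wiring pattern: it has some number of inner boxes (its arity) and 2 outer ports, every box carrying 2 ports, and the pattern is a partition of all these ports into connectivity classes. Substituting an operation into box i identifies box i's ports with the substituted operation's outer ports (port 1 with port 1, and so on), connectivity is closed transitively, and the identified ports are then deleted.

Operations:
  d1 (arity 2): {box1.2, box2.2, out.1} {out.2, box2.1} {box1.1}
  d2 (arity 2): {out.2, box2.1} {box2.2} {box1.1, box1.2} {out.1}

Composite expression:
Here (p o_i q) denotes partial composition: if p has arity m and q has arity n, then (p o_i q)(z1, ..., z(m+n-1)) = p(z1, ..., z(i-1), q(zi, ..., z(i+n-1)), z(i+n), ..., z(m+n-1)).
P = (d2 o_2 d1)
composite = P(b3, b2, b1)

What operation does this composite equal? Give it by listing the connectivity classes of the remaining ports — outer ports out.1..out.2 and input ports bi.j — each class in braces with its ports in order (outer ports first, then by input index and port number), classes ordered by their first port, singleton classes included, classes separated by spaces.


{out.1} {out.2, b1.2, b2.2} {b1.1} {b2.1} {b3.1, b3.2}


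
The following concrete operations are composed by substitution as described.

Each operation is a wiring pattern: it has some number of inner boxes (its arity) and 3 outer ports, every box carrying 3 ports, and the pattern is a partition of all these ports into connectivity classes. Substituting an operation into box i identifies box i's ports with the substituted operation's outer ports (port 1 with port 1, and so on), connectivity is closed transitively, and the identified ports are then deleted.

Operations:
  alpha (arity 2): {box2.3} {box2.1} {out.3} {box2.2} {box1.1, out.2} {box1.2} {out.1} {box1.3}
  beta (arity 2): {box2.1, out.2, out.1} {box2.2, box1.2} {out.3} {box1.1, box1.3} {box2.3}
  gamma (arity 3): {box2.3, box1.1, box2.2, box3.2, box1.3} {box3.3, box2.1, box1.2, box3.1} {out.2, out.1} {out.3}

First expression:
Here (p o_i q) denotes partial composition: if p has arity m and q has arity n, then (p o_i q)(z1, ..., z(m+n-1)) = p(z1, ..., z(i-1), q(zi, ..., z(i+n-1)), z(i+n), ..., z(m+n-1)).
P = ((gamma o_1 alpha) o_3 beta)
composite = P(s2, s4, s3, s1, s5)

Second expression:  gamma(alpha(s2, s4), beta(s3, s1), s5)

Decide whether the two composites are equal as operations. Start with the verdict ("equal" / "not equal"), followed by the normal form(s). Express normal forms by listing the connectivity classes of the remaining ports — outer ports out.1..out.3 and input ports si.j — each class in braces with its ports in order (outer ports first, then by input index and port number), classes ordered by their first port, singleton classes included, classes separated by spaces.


In normal form, the first expression is {out.1, out.2} {out.3} {s1.1, s2.1, s5.1, s5.2, s5.3} {s1.2, s3.2} {s1.3} {s2.2} {s2.3} {s3.1, s3.3} {s4.1} {s4.2} {s4.3}
In normal form, the second expression is {out.1, out.2} {out.3} {s1.1, s2.1, s5.1, s5.2, s5.3} {s1.2, s3.2} {s1.3} {s2.2} {s2.3} {s3.1, s3.3} {s4.1} {s4.2} {s4.3}
The forms coincide; equal.

equal — both sides give {out.1, out.2} {out.3} {s1.1, s2.1, s5.1, s5.2, s5.3} {s1.2, s3.2} {s1.3} {s2.2} {s2.3} {s3.1, s3.3} {s4.1} {s4.2} {s4.3}


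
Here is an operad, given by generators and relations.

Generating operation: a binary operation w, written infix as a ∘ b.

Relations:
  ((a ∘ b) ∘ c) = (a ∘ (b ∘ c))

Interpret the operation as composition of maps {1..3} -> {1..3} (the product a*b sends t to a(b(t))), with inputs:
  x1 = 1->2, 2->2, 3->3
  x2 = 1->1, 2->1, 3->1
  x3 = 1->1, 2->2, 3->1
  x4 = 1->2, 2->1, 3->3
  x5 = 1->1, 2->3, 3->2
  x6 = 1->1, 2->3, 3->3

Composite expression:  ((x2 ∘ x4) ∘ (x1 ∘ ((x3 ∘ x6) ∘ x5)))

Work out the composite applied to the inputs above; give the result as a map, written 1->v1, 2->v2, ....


1->1, 2->1, 3->1

(x2 ∘ x4) = 1->1, 2->1, 3->1
(x3 ∘ x6) = 1->1, 2->1, 3->1
((x3 ∘ x6) ∘ x5) = 1->1, 2->1, 3->1
(x1 ∘ ((x3 ∘ x6) ∘ x5)) = 1->2, 2->2, 3->2
((x2 ∘ x4) ∘ (x1 ∘ ((x3 ∘ x6) ∘ x5))) = 1->1, 2->1, 3->1


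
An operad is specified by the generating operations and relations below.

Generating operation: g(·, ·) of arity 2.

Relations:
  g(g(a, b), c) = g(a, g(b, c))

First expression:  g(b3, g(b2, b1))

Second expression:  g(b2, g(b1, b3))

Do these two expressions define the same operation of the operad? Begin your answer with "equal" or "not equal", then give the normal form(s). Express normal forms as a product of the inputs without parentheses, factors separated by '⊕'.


not equal: they reduce to b3 ⊕ b2 ⊕ b1 and b2 ⊕ b1 ⊕ b3

The first expression reduces to b3 ⊕ b2 ⊕ b1
The second expression reduces to b2 ⊕ b1 ⊕ b3
The forms do not match — not equal.


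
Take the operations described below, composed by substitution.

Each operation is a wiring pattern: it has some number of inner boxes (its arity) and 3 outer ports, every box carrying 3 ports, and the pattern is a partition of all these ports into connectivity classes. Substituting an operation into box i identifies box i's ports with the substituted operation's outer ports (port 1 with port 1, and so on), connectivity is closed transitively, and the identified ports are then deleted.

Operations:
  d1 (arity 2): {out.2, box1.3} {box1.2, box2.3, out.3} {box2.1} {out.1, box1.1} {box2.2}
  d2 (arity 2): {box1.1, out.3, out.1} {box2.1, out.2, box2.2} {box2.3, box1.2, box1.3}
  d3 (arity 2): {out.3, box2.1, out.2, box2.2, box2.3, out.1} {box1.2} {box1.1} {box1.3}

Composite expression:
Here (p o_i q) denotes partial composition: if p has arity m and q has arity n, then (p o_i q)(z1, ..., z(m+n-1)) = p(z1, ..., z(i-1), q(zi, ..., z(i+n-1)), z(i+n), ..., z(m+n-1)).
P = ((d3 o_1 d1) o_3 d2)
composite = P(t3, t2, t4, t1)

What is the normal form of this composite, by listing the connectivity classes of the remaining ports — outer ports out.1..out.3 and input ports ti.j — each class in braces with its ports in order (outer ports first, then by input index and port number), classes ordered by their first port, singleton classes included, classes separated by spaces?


{out.1, out.2, out.3, t1.1, t1.2, t4.1} {t1.3, t4.2, t4.3} {t2.1} {t2.2} {t2.3, t3.2} {t3.1} {t3.3}

Substituting into d3 glues patterns; closure does the rest.
stage d1: inputs (t3, t2), connectivity {out.1, t3.1} {out.2, t3.3} {out.3, t2.3, t3.2} {t2.1} {t2.2}, out.j its boundary
stage d2: inputs (t4, t1), connectivity {out.1, out.3, t4.1} {out.2, t1.1, t1.2} {t1.3, t4.2, t4.3}, out.j its boundary
stage d3: inputs (t3, t2, t4, t1), connectivity {out.1, out.2, out.3, t1.1, t1.2, t4.1} {t1.3, t4.2, t4.3} {t2.1} {t2.2} {t2.3, t3.2} {t3.1} {t3.3}, out.j its boundary


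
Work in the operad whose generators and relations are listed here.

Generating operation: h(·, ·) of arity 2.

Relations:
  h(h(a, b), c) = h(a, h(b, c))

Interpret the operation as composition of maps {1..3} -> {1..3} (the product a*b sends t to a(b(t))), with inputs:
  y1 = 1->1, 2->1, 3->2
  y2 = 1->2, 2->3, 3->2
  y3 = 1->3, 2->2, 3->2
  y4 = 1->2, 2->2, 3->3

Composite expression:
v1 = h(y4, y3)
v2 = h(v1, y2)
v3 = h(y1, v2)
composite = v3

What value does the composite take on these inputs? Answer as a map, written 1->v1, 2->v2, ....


h(y4, y3) = 1->3, 2->2, 3->2
h(h(y4, y3), y2) = 1->2, 2->2, 3->2
h(y1, h(h(y4, y3), y2)) = 1->1, 2->1, 3->1

1->1, 2->1, 3->1


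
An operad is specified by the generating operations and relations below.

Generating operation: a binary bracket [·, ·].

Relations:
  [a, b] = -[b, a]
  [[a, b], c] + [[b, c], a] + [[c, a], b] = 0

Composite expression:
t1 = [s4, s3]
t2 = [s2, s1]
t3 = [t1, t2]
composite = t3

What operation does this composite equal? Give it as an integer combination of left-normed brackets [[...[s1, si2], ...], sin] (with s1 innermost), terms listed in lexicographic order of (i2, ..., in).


-[[[s1, s2], s3], s4] + [[[s1, s2], s4], s3]

A multilinear Lie element is pinned by s1-initial words (s1 innermost).
Composite bracket: [[s4, s3], [s2, s1]]
Each bracket splits as ab - ba, giving 8 signed words (2^3 = 8).
Collect the words opening with s1:
  the word s1s2s3s4 carries sign -1 and contributes -[[[s1, s2], s3], s4]
  the word s1s2s4s3 carries sign +1 and contributes +[[[s1, s2], s4], s3]


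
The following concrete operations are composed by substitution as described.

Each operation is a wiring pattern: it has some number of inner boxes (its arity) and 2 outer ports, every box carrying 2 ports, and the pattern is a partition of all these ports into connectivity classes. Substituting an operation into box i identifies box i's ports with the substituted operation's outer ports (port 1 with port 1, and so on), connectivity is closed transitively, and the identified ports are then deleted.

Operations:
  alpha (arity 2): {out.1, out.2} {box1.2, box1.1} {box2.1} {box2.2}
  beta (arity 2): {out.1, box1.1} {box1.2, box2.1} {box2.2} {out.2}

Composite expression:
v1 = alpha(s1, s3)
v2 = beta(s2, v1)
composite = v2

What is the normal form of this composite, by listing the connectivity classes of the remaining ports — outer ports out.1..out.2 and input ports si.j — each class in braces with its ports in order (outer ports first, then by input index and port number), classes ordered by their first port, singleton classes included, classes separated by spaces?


Connectivity passes through glued beta-boundaries; trace each wire chain.
the subtree at alpha composes to {out.1, out.2} {s1.1, s1.2} {s3.1} {s3.2} on (s1, s3); out.j = own outer ports
the subtree at beta composes to {out.1, s2.1} {out.2} {s1.1, s1.2} {s2.2} {s3.1} {s3.2} on (s2, s1, s3); out.j = own outer ports

{out.1, s2.1} {out.2} {s1.1, s1.2} {s2.2} {s3.1} {s3.2}


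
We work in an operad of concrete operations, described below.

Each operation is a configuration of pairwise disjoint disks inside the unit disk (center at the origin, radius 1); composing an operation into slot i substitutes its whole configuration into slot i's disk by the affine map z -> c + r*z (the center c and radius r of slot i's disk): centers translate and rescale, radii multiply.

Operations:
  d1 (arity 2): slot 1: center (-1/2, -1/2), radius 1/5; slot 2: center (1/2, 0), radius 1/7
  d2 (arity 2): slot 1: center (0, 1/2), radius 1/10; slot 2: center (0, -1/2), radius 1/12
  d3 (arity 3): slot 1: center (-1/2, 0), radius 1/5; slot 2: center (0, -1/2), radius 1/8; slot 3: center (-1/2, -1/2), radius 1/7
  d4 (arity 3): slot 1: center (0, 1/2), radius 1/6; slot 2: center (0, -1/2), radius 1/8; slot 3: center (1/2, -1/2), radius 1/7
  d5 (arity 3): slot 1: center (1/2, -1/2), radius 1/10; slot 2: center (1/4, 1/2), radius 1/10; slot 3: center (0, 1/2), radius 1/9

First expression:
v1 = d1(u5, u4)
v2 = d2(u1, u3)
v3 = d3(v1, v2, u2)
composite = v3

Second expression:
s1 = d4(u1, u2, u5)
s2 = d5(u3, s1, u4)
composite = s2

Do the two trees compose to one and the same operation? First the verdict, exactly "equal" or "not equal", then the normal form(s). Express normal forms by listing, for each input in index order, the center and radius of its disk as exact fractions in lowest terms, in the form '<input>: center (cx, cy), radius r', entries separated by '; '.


not equal — first u1: center (0, -7/16), radius 1/80; u2: center (-1/2, -1/2), radius 1/7; u3: center (0, -9/16), radius 1/96; u4: center (-2/5, 0), radius 1/35; u5: center (-3/5, -1/10), radius 1/25, second u1: center (1/4, 11/20), radius 1/60; u2: center (1/4, 9/20), radius 1/80; u3: center (1/2, -1/2), radius 1/10; u4: center (0, 1/2), radius 1/9; u5: center (3/10, 9/20), radius 1/70

The first composite normalizes to u1: center (0, -7/16), radius 1/80; u2: center (-1/2, -1/2), radius 1/7; u3: center (0, -9/16), radius 1/96; u4: center (-2/5, 0), radius 1/35; u5: center (-3/5, -1/10), radius 1/25
The second composite normalizes to u1: center (1/4, 11/20), radius 1/60; u2: center (1/4, 9/20), radius 1/80; u3: center (1/2, -1/2), radius 1/10; u4: center (0, 1/2), radius 1/9; u5: center (3/10, 9/20), radius 1/70
The normal forms differ: not equal.


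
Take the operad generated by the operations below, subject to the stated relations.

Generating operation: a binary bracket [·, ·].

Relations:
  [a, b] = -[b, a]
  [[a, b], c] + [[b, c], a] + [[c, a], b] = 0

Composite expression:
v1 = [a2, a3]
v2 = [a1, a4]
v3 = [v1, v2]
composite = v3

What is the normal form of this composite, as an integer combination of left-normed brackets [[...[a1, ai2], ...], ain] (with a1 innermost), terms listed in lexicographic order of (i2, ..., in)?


In the tensor algebra, words opening a1 carry the a1-anchored form.
Composite bracket: [[a2, a3], [a1, a4]]
Under [a, b] = ab - ba we get 8 signed associative words (2^3 = 8).
Collect the words opening with a1:
  from a1a4a2a3, sign -1: term -[[[a1, a4], a2], a3]
  from a1a4a3a2, sign +1: term +[[[a1, a4], a3], a2]

-[[[a1, a4], a2], a3] + [[[a1, a4], a3], a2]


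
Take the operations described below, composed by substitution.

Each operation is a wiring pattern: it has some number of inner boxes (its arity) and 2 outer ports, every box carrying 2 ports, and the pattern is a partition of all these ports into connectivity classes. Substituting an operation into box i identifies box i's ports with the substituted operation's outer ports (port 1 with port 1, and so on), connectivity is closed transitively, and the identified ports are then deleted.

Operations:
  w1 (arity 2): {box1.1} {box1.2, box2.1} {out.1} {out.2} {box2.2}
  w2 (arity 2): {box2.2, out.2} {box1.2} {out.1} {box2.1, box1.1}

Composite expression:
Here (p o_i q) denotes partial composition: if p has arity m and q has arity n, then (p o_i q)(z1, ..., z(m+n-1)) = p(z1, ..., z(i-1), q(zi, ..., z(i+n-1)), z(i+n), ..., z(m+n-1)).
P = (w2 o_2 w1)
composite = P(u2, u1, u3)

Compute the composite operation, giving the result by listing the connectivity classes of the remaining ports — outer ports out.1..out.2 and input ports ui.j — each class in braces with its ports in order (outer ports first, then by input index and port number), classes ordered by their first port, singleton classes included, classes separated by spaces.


Connectivity passes through glued w2-boundaries; trace each wire chain.
after w1, the pattern on (u1, u3) reads {out.1} {out.2} {u1.1} {u1.2, u3.1} {u3.2} (out.j = its outer ports)
after w2, the pattern on (u2, u1, u3) reads {out.1} {out.2} {u1.1} {u1.2, u3.1} {u2.1} {u2.2} {u3.2} (out.j = its outer ports)

{out.1} {out.2} {u1.1} {u1.2, u3.1} {u2.1} {u2.2} {u3.2}


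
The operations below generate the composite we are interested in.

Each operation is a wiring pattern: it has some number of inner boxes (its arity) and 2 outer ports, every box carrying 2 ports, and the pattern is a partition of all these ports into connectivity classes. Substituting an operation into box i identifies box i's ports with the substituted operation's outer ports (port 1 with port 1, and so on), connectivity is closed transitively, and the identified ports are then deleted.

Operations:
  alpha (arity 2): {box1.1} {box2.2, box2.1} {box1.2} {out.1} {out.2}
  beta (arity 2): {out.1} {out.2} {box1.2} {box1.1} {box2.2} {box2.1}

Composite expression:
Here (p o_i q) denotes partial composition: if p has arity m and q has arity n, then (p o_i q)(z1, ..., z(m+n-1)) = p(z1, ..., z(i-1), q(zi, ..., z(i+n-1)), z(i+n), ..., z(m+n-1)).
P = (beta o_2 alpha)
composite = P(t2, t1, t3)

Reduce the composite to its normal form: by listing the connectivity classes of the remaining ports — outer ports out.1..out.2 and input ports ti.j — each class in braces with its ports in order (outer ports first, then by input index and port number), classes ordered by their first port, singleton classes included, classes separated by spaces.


Reachability decides: close wires over beta-identified ports.
the subtree at alpha composes to {out.1} {out.2} {t1.1} {t1.2} {t3.1, t3.2} on (t1, t3); out.j = own outer ports
the subtree at beta composes to {out.1} {out.2} {t1.1} {t1.2} {t2.1} {t2.2} {t3.1, t3.2} on (t2, t1, t3); out.j = own outer ports

{out.1} {out.2} {t1.1} {t1.2} {t2.1} {t2.2} {t3.1, t3.2}


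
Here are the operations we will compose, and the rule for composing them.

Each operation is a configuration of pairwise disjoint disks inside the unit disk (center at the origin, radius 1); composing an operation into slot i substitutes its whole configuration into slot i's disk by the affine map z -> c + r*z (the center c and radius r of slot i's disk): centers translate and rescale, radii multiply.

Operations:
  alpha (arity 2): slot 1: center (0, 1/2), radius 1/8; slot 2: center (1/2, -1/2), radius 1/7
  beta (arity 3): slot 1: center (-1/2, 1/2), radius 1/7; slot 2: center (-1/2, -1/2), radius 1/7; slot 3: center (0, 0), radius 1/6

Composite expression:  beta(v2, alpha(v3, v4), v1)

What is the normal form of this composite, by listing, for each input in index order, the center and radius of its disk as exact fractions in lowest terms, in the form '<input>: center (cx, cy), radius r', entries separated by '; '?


v1: center (0, 0), radius 1/6; v2: center (-1/2, 1/2), radius 1/7; v3: center (-1/2, -3/7), radius 1/56; v4: center (-3/7, -4/7), radius 1/49

Each v-disk chains the slot maps above it in beta; radii multiply.
input v2: composing its 1 substitution step yields center (-1/2, 1/2), radius 1/7
input v3: composing its 2 substitution steps yields center (-1/2, -3/7), radius 1/56
input v4: composing its 2 substitution steps yields center (-3/7, -4/7), radius 1/49
input v1: composing its 1 substitution step yields center (0, 0), radius 1/6


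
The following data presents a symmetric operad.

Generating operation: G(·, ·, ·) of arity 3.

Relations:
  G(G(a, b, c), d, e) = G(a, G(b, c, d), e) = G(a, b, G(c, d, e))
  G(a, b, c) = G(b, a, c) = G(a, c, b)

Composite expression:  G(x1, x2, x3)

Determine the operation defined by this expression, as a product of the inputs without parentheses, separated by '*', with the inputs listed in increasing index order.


Any arrangement under G is one operation, so sort the x-inputs.
G(x1, x2, x3) unparenthesizes to x1 * x2 * x3
commutativity sorts the factors: x1 * x2 * x3

x1 * x2 * x3


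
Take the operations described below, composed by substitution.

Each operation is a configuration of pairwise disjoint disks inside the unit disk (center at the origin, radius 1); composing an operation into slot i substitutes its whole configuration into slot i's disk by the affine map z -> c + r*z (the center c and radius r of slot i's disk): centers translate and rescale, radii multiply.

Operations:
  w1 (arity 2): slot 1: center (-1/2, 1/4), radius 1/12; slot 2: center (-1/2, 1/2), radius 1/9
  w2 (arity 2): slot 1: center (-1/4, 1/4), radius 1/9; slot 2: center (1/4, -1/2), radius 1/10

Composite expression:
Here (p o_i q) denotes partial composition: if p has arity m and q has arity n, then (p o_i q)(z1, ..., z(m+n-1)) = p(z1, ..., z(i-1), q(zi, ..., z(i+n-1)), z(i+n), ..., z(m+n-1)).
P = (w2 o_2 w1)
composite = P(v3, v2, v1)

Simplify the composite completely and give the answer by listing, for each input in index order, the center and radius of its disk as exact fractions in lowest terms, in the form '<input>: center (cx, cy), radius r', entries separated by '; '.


v1: center (1/5, -9/20), radius 1/90; v2: center (1/5, -19/40), radius 1/120; v3: center (-1/4, 1/4), radius 1/9

Below w2, radii multiply path by path; the v-disk centers shift.
tracing v3 down its 1-map path: center (-1/4, 1/4), radius 1/9
tracing v2 down its 2-map path: center (1/5, -19/40), radius 1/120
tracing v1 down its 2-map path: center (1/5, -9/20), radius 1/90


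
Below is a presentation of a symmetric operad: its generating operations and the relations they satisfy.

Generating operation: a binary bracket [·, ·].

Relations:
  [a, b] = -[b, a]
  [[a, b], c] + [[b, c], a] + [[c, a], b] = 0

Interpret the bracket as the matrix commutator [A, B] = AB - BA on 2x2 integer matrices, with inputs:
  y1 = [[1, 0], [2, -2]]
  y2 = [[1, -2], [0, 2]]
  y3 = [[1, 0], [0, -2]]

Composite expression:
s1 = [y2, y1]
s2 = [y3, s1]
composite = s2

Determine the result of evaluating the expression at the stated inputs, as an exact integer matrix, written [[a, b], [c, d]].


[[0, 18], [-6, 0]]

[y2, y1] = [[-4, 6], [2, 4]]
[y3, [y2, y1]] = [[0, 18], [-6, 0]]


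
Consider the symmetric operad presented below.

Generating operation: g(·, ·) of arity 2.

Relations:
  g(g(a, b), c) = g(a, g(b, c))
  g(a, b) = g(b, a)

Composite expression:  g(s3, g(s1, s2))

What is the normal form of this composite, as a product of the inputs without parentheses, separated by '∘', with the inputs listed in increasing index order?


s1 ∘ s2 ∘ s3

Key point: g commutes, so take the s-inputs in any fixed order.
g(s1, s2) unparenthesizes to s1 ∘ s2
g(s3, g(s1, s2)) unparenthesizes to s3 ∘ s1 ∘ s2
sorting the factors by input index: s1 ∘ s2 ∘ s3


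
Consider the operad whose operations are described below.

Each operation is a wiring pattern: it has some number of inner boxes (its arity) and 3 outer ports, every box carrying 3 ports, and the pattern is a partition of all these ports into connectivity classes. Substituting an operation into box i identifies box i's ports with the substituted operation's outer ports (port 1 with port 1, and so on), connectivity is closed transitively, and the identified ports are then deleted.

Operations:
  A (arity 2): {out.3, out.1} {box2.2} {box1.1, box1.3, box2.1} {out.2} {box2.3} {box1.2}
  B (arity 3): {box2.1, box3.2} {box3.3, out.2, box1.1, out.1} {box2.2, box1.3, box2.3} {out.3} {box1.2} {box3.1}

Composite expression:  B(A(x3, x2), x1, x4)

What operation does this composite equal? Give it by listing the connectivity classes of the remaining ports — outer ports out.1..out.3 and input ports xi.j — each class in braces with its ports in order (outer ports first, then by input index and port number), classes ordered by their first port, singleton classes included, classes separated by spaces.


Two ports join when wires chain via B-identified ports.
stage A: inputs (x3, x2), connectivity {out.1, out.3} {out.2} {x2.1, x3.1, x3.3} {x2.2} {x2.3} {x3.2}, out.j its boundary
stage B: inputs (x3, x2, x1, x4), connectivity {out.1, out.2, x1.2, x1.3, x4.3} {out.3} {x1.1, x4.2} {x2.1, x3.1, x3.3} {x2.2} {x2.3} {x3.2} {x4.1}, out.j its boundary

{out.1, out.2, x1.2, x1.3, x4.3} {out.3} {x1.1, x4.2} {x2.1, x3.1, x3.3} {x2.2} {x2.3} {x3.2} {x4.1}


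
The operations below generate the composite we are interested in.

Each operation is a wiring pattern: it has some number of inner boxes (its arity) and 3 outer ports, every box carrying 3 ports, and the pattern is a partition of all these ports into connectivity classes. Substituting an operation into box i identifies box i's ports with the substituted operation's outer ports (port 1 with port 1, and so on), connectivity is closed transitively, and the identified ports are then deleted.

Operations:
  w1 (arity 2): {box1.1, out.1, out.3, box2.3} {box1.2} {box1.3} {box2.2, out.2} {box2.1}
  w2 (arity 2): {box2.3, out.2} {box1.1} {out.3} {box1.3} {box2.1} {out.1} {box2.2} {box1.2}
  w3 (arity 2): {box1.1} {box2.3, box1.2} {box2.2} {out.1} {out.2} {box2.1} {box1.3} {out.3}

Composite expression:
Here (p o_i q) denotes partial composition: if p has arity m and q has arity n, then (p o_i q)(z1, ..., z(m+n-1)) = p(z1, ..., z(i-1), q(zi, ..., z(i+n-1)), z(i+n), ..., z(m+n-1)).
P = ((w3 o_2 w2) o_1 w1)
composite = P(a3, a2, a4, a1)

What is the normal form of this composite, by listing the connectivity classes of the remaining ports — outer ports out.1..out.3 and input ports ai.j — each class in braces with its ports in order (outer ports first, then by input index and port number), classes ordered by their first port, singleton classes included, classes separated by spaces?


Connectivity passes through glued w3-boundaries; trace each wire chain.
through w1, on inputs (a3, a2): {out.1, out.3, a2.3, a3.1} {out.2, a2.2} {a2.1} {a3.2} {a3.3} (out.j = stage outer ports)
through w2, on inputs (a4, a1): {out.1} {out.2, a1.3} {out.3} {a1.1} {a1.2} {a4.1} {a4.2} {a4.3} (out.j = stage outer ports)
through w3, on inputs (a3, a2, a4, a1): {out.1} {out.2} {out.3} {a1.1} {a1.2} {a1.3} {a2.1} {a2.2} {a2.3, a3.1} {a3.2} {a3.3} {a4.1} {a4.2} {a4.3} (out.j = stage outer ports)

{out.1} {out.2} {out.3} {a1.1} {a1.2} {a1.3} {a2.1} {a2.2} {a2.3, a3.1} {a3.2} {a3.3} {a4.1} {a4.2} {a4.3}


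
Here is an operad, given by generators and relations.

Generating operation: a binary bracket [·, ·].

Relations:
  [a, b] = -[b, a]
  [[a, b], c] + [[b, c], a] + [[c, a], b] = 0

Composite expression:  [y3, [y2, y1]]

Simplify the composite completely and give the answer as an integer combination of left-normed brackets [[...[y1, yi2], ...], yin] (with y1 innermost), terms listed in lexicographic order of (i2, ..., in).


[[y1, y2], y3]

A multilinear Lie element is pinned by y1-initial words (y1 innermost).
Composite bracket: [y3, [y2, y1]]
The bracket unfolds into 4 signed words via [a, b] = ab - ba (2^2 = 4).
Words beginning with y1 determine it all:
  y1y2y3 (sign +1) contributes +[[y1, y2], y3]


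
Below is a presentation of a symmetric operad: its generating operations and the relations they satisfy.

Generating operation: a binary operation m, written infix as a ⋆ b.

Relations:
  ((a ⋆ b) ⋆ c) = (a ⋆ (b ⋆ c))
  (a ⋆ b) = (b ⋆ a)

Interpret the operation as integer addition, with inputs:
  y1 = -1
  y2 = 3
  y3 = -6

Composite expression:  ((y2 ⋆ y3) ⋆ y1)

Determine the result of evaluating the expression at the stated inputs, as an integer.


-4

(y2 ⋆ y3) = -3
((y2 ⋆ y3) ⋆ y1) = -4


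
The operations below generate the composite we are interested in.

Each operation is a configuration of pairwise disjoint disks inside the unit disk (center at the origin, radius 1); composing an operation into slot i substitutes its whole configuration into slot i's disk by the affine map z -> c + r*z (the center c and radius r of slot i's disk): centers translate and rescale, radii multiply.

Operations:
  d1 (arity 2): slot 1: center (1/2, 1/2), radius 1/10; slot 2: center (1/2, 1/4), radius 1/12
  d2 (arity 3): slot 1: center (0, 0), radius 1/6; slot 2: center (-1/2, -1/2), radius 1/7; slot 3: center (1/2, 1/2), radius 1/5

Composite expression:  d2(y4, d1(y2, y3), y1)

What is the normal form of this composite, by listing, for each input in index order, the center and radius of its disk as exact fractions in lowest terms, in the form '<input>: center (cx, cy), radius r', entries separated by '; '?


y1: center (1/2, 1/2), radius 1/5; y2: center (-3/7, -3/7), radius 1/70; y3: center (-3/7, -13/28), radius 1/84; y4: center (0, 0), radius 1/6

Follow each y-input down from d2: c' goes to c + r*c', radius to r*r'.
input y4: applying the 1 nested substitution gives center (0, 0), radius 1/6
input y2: applying the 2 nested substitutions gives center (-3/7, -3/7), radius 1/70
input y3: applying the 2 nested substitutions gives center (-3/7, -13/28), radius 1/84
input y1: applying the 1 nested substitution gives center (1/2, 1/2), radius 1/5


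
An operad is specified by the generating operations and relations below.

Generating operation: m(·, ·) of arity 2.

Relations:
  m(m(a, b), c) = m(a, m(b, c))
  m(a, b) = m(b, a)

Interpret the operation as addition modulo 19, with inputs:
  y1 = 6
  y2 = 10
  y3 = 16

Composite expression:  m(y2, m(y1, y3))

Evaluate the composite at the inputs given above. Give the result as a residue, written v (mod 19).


13 (mod 19)

m(y1, y3) = 3
m(y2, m(y1, y3)) = 13


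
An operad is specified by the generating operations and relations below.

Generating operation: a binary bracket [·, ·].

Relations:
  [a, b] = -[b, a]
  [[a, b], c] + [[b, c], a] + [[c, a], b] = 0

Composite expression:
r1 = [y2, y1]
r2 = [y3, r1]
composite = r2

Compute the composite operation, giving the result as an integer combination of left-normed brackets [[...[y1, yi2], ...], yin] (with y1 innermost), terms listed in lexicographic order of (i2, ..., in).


[[y1, y2], y3]

Skip Jacobi rewriting: expand, keep y1-initial words, read off terms.
Composite bracket: [y3, [y2, y1]]
Each bracket splits as ab - ba, giving 4 signed words (2^2 = 4).
Keep just the words that open with y1:
  word y1y2y3 has sign +1, contributing +[[y1, y2], y3]


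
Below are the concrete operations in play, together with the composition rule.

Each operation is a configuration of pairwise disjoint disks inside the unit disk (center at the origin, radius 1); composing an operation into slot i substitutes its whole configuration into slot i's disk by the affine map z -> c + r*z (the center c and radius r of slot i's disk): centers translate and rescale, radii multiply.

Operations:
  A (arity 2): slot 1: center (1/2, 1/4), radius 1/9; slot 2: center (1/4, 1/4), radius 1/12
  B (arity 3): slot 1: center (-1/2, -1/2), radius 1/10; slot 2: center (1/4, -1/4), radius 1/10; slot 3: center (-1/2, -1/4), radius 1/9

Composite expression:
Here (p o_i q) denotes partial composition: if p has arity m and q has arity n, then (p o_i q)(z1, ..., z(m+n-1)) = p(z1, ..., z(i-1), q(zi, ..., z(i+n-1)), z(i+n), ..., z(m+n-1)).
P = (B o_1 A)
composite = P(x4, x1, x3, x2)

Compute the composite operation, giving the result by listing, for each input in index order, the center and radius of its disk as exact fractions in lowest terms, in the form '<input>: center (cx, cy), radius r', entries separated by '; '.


Affine substitution under B: radii multiply and x-centers shift.
x4 passes through 2 substitutions, ending at center (-9/20, -19/40), radius 1/90
x1 passes through 2 substitutions, ending at center (-19/40, -19/40), radius 1/120
x3 passes through 1 substitution, ending at center (1/4, -1/4), radius 1/10
x2 passes through 1 substitution, ending at center (-1/2, -1/4), radius 1/9

x1: center (-19/40, -19/40), radius 1/120; x2: center (-1/2, -1/4), radius 1/9; x3: center (1/4, -1/4), radius 1/10; x4: center (-9/20, -19/40), radius 1/90


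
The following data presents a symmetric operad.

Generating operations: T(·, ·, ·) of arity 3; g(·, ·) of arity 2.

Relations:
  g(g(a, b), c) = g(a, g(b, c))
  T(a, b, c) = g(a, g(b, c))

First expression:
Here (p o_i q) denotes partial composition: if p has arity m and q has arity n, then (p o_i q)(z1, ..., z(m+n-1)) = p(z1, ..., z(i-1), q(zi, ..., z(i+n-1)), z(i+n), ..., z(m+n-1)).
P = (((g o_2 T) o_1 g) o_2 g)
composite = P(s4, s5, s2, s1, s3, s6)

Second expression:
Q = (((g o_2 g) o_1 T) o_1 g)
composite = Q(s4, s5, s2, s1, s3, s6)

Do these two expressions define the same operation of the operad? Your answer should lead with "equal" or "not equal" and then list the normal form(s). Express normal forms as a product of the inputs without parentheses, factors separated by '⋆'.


equal; the common form is s4 ⋆ s5 ⋆ s2 ⋆ s1 ⋆ s3 ⋆ s6

The first composite normalizes to s4 ⋆ s5 ⋆ s2 ⋆ s1 ⋆ s3 ⋆ s6
The second composite normalizes to s4 ⋆ s5 ⋆ s2 ⋆ s1 ⋆ s3 ⋆ s6
Identical normal forms: equal.


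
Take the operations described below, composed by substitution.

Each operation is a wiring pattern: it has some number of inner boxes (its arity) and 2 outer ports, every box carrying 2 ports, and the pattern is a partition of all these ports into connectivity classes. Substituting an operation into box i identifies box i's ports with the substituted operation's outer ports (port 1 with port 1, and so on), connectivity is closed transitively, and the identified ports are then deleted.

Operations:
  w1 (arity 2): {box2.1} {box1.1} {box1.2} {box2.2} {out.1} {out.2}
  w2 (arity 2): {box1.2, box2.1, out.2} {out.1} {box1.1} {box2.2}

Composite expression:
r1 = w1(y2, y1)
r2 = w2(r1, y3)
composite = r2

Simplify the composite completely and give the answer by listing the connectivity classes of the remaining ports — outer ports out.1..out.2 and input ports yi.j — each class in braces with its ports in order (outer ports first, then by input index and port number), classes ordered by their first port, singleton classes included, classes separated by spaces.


{out.1} {out.2, y3.1} {y1.1} {y1.2} {y2.1} {y2.2} {y3.2}

Reachability decides: close wires over w2-identified ports.
w1 over (y2, y1) gives {out.1} {out.2} {y1.1} {y1.2} {y2.1} {y2.2}, out.j being that stage's outer ports
w2 over (y2, y1, y3) gives {out.1} {out.2, y3.1} {y1.1} {y1.2} {y2.1} {y2.2} {y3.2}, out.j being that stage's outer ports


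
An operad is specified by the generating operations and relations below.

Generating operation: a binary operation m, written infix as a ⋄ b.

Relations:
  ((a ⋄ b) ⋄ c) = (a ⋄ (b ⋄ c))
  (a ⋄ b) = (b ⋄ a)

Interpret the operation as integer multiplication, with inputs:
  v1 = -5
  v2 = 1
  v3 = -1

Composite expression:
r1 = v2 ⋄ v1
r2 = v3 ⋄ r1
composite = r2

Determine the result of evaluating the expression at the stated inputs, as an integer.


5

(v2 ⋄ v1) = -5
(v3 ⋄ (v2 ⋄ v1)) = 5


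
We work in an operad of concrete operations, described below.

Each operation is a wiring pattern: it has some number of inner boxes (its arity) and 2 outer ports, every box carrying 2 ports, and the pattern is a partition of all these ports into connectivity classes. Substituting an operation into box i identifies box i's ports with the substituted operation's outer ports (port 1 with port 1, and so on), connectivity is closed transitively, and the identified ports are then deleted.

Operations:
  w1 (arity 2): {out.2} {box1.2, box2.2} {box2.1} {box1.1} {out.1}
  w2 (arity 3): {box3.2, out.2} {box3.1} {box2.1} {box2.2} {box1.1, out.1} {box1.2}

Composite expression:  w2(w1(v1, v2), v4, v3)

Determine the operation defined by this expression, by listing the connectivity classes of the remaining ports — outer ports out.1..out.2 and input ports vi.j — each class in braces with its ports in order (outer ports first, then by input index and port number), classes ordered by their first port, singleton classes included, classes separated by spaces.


Substituting into w2 glues patterns; closure does the rest.
w1 over (v1, v2) gives {out.1} {out.2} {v1.1} {v1.2, v2.2} {v2.1}, out.j being that stage's outer ports
w2 over (v1, v2, v4, v3) gives {out.1} {out.2, v3.2} {v1.1} {v1.2, v2.2} {v2.1} {v3.1} {v4.1} {v4.2}, out.j being that stage's outer ports

{out.1} {out.2, v3.2} {v1.1} {v1.2, v2.2} {v2.1} {v3.1} {v4.1} {v4.2}


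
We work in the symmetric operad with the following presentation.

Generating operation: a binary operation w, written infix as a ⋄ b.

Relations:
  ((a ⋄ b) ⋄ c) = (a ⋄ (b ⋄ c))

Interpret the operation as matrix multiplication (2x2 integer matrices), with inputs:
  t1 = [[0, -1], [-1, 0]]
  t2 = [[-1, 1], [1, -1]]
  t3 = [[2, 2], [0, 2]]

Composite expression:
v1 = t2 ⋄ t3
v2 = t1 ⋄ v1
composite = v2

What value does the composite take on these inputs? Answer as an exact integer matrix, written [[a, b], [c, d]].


(t2 ⋄ t3) = [[-2, 0], [2, 0]]
(t1 ⋄ (t2 ⋄ t3)) = [[-2, 0], [2, 0]]

[[-2, 0], [2, 0]]


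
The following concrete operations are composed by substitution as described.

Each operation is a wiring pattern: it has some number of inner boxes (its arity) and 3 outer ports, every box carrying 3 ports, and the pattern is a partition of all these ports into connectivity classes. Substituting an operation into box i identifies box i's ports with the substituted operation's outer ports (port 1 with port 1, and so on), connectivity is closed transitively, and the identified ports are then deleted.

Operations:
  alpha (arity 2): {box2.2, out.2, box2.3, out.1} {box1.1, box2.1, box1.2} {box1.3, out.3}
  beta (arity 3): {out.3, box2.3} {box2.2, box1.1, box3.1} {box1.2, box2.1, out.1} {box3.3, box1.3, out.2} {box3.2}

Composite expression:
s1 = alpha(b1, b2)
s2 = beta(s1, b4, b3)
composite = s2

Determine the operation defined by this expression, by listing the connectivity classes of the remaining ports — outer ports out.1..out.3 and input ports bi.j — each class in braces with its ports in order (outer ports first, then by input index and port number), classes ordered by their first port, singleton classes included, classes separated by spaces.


Substituting into beta glues patterns; closure does the rest.
after alpha, the pattern on (b1, b2) reads {out.1, out.2, b2.2, b2.3} {out.3, b1.3} {b1.1, b1.2, b2.1} (out.j = its outer ports)
after beta, the pattern on (b1, b2, b4, b3) reads {out.1, b2.2, b2.3, b3.1, b4.1, b4.2} {out.2, b1.3, b3.3} {out.3, b4.3} {b1.1, b1.2, b2.1} {b3.2} (out.j = its outer ports)

{out.1, b2.2, b2.3, b3.1, b4.1, b4.2} {out.2, b1.3, b3.3} {out.3, b4.3} {b1.1, b1.2, b2.1} {b3.2}


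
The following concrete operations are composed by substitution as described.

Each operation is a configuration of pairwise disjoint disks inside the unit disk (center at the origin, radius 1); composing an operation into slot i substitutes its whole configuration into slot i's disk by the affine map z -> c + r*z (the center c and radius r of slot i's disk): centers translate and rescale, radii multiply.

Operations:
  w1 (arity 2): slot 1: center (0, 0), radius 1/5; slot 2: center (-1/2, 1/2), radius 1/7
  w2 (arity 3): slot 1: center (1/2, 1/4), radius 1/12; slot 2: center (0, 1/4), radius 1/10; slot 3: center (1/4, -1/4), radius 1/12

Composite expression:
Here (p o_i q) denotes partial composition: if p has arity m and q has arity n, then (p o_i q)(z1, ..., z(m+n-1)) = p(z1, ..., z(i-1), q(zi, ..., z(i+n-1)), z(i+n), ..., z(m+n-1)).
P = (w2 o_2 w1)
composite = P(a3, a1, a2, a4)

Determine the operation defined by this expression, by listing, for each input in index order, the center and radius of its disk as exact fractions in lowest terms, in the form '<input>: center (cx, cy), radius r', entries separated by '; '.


a1: center (0, 1/4), radius 1/50; a2: center (-1/20, 3/10), radius 1/70; a3: center (1/2, 1/4), radius 1/12; a4: center (1/4, -1/4), radius 1/12

Nesting under w2 composes maps z -> c + r*z down each a-path.
input a3: applying the 1 nested substitution gives center (1/2, 1/4), radius 1/12
input a1: applying the 2 nested substitutions gives center (0, 1/4), radius 1/50
input a2: applying the 2 nested substitutions gives center (-1/20, 3/10), radius 1/70
input a4: applying the 1 nested substitution gives center (1/4, -1/4), radius 1/12


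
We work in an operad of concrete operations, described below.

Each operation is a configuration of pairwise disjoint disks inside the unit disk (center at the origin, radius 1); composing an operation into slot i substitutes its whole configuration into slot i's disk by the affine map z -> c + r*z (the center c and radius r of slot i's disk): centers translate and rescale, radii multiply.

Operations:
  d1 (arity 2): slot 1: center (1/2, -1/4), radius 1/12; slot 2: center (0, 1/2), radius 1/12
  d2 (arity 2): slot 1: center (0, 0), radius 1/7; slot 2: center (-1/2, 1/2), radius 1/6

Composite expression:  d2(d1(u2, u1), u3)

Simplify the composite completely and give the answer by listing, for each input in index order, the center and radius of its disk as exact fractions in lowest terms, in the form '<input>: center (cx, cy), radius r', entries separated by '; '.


u1: center (0, 1/14), radius 1/84; u2: center (1/14, -1/28), radius 1/84; u3: center (-1/2, 1/2), radius 1/6

Below d2, radii multiply path by path; the u-disk centers shift.
for u2, the 2-step affine chain lands on center (1/14, -1/28), radius 1/84
for u1, the 2-step affine chain lands on center (0, 1/14), radius 1/84
for u3, the 1-step affine chain lands on center (-1/2, 1/2), radius 1/6


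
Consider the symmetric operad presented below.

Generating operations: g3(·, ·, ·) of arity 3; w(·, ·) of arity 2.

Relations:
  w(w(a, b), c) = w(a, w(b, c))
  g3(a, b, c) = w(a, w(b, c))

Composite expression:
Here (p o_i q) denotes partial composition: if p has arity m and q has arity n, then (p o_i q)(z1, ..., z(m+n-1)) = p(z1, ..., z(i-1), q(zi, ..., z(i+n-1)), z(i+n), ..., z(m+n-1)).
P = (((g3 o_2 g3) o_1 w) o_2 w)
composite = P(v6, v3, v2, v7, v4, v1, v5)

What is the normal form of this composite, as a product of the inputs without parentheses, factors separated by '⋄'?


Associativity of g3 dissolves the nesting; only the v-input order survives.
w(v3, v2) collapses to v3 ⋄ v2
w(v6, w(v3, v2)) collapses to v6 ⋄ v3 ⋄ v2
g3(v7, v4, v1) collapses to v7 ⋄ v4 ⋄ v1
g3(w(v6, w(v3, v2)), g3(v7, v4, v1), v5) collapses to v6 ⋄ v3 ⋄ v2 ⋄ v7 ⋄ v4 ⋄ v1 ⋄ v5

v6 ⋄ v3 ⋄ v2 ⋄ v7 ⋄ v4 ⋄ v1 ⋄ v5
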